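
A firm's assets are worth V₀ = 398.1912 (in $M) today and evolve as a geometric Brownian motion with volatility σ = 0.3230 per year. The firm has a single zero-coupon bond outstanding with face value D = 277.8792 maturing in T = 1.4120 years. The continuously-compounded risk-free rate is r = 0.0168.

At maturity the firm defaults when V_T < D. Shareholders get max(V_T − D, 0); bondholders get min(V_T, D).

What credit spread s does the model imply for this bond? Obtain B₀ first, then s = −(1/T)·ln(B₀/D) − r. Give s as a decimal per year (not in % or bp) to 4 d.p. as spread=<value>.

d₁ = [ln(V₀/D) + (r + σ²/2)T] / (σ√T)
   = [ln(398.1912/277.8792) + (0.0168 + 0.5·0.3230²)·1.4120] / (0.3230·√1.4120)
   = [0.359746 + 0.097378] / 0.383813 = 1.191006
d₂ = d₁ − σ√T = 1.191006 − 0.383813 = 0.807193
N(d₁) = 0.883174,  N(d₂) = 0.790222,  e^(−rT) = 0.976558
E₀ = V₀·N(d₁) − D·e^(−rT)·N(d₂)
   = 398.1912·0.883174 − 277.8792·0.976558·0.790222 = 137.233570
B₀ = V₀ − E₀ = 398.1912 − 137.233570 = 260.957630
spread = −(1/T)·ln(B₀/D) − r = −(1/1.4120)·ln(260.957630/277.8792) − 0.0168 = 0.02769605

spread=0.0277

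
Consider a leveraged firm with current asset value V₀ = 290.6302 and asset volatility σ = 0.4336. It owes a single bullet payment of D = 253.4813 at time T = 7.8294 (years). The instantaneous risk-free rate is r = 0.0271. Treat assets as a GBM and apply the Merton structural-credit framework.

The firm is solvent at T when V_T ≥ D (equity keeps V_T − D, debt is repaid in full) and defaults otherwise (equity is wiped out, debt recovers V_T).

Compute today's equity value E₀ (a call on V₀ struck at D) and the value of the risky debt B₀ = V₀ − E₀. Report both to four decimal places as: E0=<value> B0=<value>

d₁ = [ln(V₀/D) + (r + σ²/2)T] / (σ√T)
   = [ln(290.6302/253.4813) + (0.0271 + 0.5·0.4336²)·7.8294] / (0.4336·√7.8294)
   = [0.136762 + 0.948175] / 1.213259 = 0.894234
d₂ = d₁ − σ√T = 0.894234 − 1.213259 = -0.319025
N(d₁) = 0.814402,  N(d₂) = 0.374854,  e^(−rT) = 0.808822
E₀ = V₀·N(d₁) − D·e^(−rT)·N(d₂)
   = 290.6302·0.814402 − 253.4813·0.808822·0.374854 = 159.836747
B₀ = V₀ − E₀ = 290.6302 − 159.836747 = 130.793453

E0=159.8367 B0=130.7935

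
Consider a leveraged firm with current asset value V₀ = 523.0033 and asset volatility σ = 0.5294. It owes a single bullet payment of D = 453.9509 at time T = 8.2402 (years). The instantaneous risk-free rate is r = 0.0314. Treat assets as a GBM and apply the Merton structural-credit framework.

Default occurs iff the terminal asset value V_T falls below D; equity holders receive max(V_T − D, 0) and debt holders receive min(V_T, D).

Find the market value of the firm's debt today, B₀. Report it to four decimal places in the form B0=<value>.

d₁ = [ln(V₀/D) + (r + σ²/2)T] / (σ√T)
   = [ln(523.0033/453.9509) + (0.0314 + 0.5·0.5294²)·8.2402] / (0.5294·√8.2402)
   = [0.141599 + 1.413459] / 1.519682 = 1.023278
d₂ = d₁ − σ√T = 1.023278 − 1.519682 = -0.496404
N(d₁) = 0.846912,  N(d₂) = 0.309805,  e^(−rT) = 0.772022
E₀ = V₀·N(d₁) − D·e^(−rT)·N(d₂)
   = 523.0033·0.846912 − 453.9509·0.772022·0.309805 = 334.363525
B₀ = V₀ − E₀ = 523.0033 − 334.363525 = 188.639775

B0=188.6398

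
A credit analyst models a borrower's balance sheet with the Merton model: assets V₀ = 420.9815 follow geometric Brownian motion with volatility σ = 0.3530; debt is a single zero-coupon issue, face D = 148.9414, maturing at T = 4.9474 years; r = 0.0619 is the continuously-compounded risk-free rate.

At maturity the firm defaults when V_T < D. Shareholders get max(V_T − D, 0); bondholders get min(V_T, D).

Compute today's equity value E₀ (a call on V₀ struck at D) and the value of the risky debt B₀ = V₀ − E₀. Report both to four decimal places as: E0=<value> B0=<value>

E0=314.1478 B0=106.8337

d₁ = [ln(V₀/D) + (r + σ²/2)T] / (σ√T)
   = [ln(420.9815/148.9414) + (0.0619 + 0.5·0.3530²)·4.9474] / (0.3530·√4.9474)
   = [1.039036 + 0.614489] / 0.785169 = 2.105948
d₂ = d₁ − σ√T = 2.105948 − 0.785169 = 1.320779
N(d₁) = 0.982396,  N(d₂) = 0.906712,  e^(−rT) = 0.736207
E₀ = V₀·N(d₁) − D·e^(−rT)·N(d₂)
   = 420.9815·0.982396 − 148.9414·0.736207·0.906712 = 314.147807
B₀ = V₀ − E₀ = 420.9815 − 314.147807 = 106.833693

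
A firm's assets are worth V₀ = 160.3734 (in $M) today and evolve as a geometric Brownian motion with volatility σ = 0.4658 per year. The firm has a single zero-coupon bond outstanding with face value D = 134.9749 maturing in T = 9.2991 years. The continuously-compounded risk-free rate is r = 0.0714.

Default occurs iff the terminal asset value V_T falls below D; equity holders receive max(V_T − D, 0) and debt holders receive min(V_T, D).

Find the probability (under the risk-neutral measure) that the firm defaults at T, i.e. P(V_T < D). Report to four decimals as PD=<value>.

d₁ = [ln(V₀/D) + (r + σ²/2)T] / (σ√T)
   = [ln(160.3734/134.9749) + (0.0714 + 0.5·0.4658²)·9.2991] / (0.4658·√9.2991)
   = [0.172416 + 1.672767] / 1.420430 = 1.299031
d₂ = d₁ − σ√T = 1.299031 − 1.420430 = -0.121399
risk-neutral PD = N(−d₂) = N(0.121399) = 0.548313

PD=0.5483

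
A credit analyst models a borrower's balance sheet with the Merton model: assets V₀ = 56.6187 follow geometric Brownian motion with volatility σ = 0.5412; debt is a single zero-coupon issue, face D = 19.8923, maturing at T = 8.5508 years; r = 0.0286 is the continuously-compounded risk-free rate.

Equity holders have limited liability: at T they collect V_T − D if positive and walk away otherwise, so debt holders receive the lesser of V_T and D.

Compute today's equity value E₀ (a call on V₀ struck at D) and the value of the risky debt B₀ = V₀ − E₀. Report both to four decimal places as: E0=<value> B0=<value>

d₁ = [ln(V₀/D) + (r + σ²/2)T] / (σ√T)
   = [ln(56.6187/19.8923) + (0.0286 + 0.5·0.5412²)·8.5508] / (0.5412·√8.5508)
   = [1.046007 + 1.496807] / 1.582564 = 1.606768
d₂ = d₁ − σ√T = 1.606768 − 1.582564 = 0.024205
N(d₁) = 0.945947,  N(d₂) = 0.509655,  e^(−rT) = 0.783055
E₀ = V₀·N(d₁) − D·e^(−rT)·N(d₂)
   = 56.6187·0.945947 − 19.8923·0.783055·0.509655 = 45.619535
B₀ = V₀ − E₀ = 56.6187 − 45.619535 = 10.999165

E0=45.6195 B0=10.9992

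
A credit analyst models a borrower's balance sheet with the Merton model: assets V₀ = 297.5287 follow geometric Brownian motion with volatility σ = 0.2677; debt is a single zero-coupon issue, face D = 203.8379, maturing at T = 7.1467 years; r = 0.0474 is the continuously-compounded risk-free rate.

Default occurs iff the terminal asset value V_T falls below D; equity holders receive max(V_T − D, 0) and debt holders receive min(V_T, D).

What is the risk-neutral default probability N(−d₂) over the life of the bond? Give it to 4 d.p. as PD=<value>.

d₁ = [ln(V₀/D) + (r + σ²/2)T] / (σ√T)
   = [ln(297.5287/203.8379) + (0.0474 + 0.5·0.2677²)·7.1467] / (0.2677·√7.1467)
   = [0.378186 + 0.594832] / 0.715651 = 1.359626
d₂ = d₁ − σ√T = 1.359626 − 0.715651 = 0.643975
risk-neutral PD = N(−d₂) = N(-0.643975) = 0.259796

PD=0.2598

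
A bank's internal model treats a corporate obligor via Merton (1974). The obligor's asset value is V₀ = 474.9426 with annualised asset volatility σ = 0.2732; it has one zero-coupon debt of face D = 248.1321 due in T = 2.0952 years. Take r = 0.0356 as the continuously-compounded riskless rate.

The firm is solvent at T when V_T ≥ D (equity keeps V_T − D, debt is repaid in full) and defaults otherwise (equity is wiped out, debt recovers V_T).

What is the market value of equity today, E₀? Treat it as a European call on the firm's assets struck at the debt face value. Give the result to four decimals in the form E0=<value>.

E0=246.3483

d₁ = [ln(V₀/D) + (r + σ²/2)T] / (σ√T)
   = [ln(474.9426/248.1321) + (0.0356 + 0.5·0.2732²)·2.0952] / (0.2732·√2.0952)
   = [0.649233 + 0.152780] / 0.395452 = 2.028093
d₂ = d₁ − σ√T = 2.028093 − 0.395452 = 1.632641
N(d₁) = 0.978725,  N(d₂) = 0.948728,  e^(−rT) = 0.928125
E₀ = V₀·N(d₁) − D·e^(−rT)·N(d₂)
   = 474.9426·0.978725 − 248.1321·0.928125·0.948728 = 246.348340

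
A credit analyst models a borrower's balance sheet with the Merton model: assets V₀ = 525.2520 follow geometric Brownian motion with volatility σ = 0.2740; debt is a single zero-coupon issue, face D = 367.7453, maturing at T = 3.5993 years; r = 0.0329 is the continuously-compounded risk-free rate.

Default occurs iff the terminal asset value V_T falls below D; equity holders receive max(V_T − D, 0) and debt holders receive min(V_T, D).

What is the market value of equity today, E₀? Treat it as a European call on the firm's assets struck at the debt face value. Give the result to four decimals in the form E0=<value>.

d₁ = [ln(V₀/D) + (r + σ²/2)T] / (σ√T)
   = [ln(525.2520/367.7453) + (0.0329 + 0.5·0.2740²)·3.5993] / (0.2740·√3.5993)
   = [0.356488 + 0.253527] / 0.519828 = 1.173494
d₂ = d₁ − σ√T = 1.173494 − 0.519828 = 0.653666
N(d₁) = 0.879701,  N(d₂) = 0.743337,  e^(−rT) = 0.888326
E₀ = V₀·N(d₁) − D·e^(−rT)·N(d₂)
   = 525.2520·0.879701 − 367.7453·0.888326·0.743337 = 219.233415

E0=219.2334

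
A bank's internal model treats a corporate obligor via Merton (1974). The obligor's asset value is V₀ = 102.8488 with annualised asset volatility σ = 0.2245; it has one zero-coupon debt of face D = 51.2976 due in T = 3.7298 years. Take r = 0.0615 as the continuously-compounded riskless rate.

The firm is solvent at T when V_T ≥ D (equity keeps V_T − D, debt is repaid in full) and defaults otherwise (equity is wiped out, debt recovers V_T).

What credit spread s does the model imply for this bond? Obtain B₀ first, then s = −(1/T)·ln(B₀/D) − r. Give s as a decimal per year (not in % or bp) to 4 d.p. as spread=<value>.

spread=0.0011

d₁ = [ln(V₀/D) + (r + σ²/2)T] / (σ√T)
   = [ln(102.8488/51.2976) + (0.0615 + 0.5·0.2245²)·3.7298] / (0.2245·√3.7298)
   = [0.695616 + 0.323374] / 0.433570 = 2.350233
d₂ = d₁ − σ√T = 2.350233 − 0.433570 = 1.916663
N(d₁) = 0.990619,  N(d₂) = 0.972360,  e^(−rT) = 0.795024
E₀ = V₀·N(d₁) − D·e^(−rT)·N(d₂)
   = 102.8488·0.990619 − 51.2976·0.795024·0.972360 = 62.228411
B₀ = V₀ − E₀ = 102.8488 − 62.228411 = 40.620389
spread = −(1/T)·ln(B₀/D) − r = −(1/3.7298)·ln(40.620389/51.2976) − 0.0615 = 0.00107007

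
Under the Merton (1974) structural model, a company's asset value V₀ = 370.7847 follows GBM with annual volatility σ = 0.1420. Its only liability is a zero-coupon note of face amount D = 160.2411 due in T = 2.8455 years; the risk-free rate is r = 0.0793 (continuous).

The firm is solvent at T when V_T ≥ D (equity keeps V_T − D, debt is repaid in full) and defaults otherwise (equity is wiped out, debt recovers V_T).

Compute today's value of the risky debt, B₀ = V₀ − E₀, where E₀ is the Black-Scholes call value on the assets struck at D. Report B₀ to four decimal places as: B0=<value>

d₁ = [ln(V₀/D) + (r + σ²/2)T] / (σ√T)
   = [ln(370.7847/160.2411) + (0.0793 + 0.5·0.1420²)·2.8455] / (0.1420·√2.8455)
   = [0.838942 + 0.254336] / 0.239534 = 4.564184
d₂ = d₁ − σ√T = 4.564184 − 0.239534 = 4.324650
N(d₁) = 0.999997,  N(d₂) = 0.999992,  e^(−rT) = 0.797999
E₀ = V₀·N(d₁) − D·e^(−rT)·N(d₂)
   = 370.7847·0.999997 − 160.2411·0.797999·0.999992 = 242.912537
B₀ = V₀ − E₀ = 370.7847 − 242.912537 = 127.872163

B0=127.8722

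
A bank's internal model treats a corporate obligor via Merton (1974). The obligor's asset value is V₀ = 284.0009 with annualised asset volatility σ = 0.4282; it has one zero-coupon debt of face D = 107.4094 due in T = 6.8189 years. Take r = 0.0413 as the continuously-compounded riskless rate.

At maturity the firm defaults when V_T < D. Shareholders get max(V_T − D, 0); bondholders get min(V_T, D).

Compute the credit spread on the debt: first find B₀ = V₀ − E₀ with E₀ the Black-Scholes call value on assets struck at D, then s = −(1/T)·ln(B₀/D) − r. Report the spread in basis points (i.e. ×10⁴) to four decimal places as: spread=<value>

spread=194.5587

d₁ = [ln(V₀/D) + (r + σ²/2)T] / (σ√T)
   = [ln(284.0009/107.4094) + (0.0413 + 0.5·0.4282²)·6.8189] / (0.4282·√6.8189)
   = [0.972330 + 0.906761] / 1.118160 = 1.680521
d₂ = d₁ − σ√T = 1.680521 − 1.118160 = 0.562361
N(d₁) = 0.953572,  N(d₂) = 0.713065,  e^(−rT) = 0.754560
E₀ = V₀·N(d₁) − D·e^(−rT)·N(d₂)
   = 284.0009·0.953572 − 107.4094·0.754560·0.713065 = 213.023644
B₀ = V₀ − E₀ = 284.0009 − 213.023644 = 70.977256
spread = −(1/T)·ln(B₀/D) − r = −(1/6.8189)·ln(70.977256/107.4094) − 0.0413 = 0.01945587
in basis points: 0.01945587 × 10⁴ = 194.5587 bp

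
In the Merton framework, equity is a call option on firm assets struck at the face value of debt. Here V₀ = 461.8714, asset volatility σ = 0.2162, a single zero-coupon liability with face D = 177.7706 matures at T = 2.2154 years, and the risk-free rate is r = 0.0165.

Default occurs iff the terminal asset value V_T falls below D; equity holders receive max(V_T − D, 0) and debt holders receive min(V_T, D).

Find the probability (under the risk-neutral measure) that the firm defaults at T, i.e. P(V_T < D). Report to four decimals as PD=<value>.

d₁ = [ln(V₀/D) + (r + σ²/2)T] / (σ√T)
   = [ln(461.8714/177.7706) + (0.0165 + 0.5·0.2162²)·2.2154] / (0.2162·√2.2154)
   = [0.954793 + 0.088331] / 0.321797 = 3.241558
d₂ = d₁ − σ√T = 3.241558 − 0.321797 = 2.919762
risk-neutral PD = N(−d₂) = N(-2.919762) = 0.001751

PD=0.0018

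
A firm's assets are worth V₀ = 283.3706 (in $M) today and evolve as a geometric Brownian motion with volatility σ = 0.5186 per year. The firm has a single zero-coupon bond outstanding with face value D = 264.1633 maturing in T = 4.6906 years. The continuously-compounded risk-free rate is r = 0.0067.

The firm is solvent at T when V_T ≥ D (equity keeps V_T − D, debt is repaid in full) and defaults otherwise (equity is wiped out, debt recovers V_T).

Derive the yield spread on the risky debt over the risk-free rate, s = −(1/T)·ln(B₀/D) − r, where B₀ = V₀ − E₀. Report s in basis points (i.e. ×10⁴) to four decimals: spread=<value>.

spread=1076.7519

d₁ = [ln(V₀/D) + (r + σ²/2)T] / (σ√T)
   = [ln(283.3706/264.1633) + (0.0067 + 0.5·0.5186²)·4.6906] / (0.5186·√4.6906)
   = [0.070188 + 0.662186] / 1.123173 = 0.652058
d₂ = d₁ − σ√T = 0.652058 − 1.123173 = -0.471115
N(d₁) = 0.742818,  N(d₂) = 0.318779,  e^(−rT) = 0.969062
E₀ = V₀·N(d₁) − D·e^(−rT)·N(d₂)
   = 283.3706·0.742818 − 264.1633·0.969062·0.318779 = 128.888346
B₀ = V₀ − E₀ = 283.3706 − 128.888346 = 154.482254
spread = −(1/T)·ln(B₀/D) − r = −(1/4.6906)·ln(154.482254/264.1633) − 0.0067 = 0.10767519
in basis points: 0.10767519 × 10⁴ = 1076.7519 bp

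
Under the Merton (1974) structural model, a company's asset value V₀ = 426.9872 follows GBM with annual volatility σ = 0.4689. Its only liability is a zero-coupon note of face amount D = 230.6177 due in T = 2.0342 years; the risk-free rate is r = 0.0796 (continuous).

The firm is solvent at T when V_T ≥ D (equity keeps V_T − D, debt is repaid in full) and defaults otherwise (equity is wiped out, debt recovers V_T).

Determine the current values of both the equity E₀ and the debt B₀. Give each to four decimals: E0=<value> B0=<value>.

E0=242.1210 B0=184.8662

d₁ = [ln(V₀/D) + (r + σ²/2)T] / (σ√T)
   = [ln(426.9872/230.6177) + (0.0796 + 0.5·0.4689²)·2.0342] / (0.4689·√2.0342)
   = [0.615993 + 0.385549] / 0.668770 = 1.497587
d₂ = d₁ − σ√T = 1.497587 − 0.668770 = 0.828817
N(d₁) = 0.932880,  N(d₂) = 0.796396,  e^(−rT) = 0.850507
E₀ = V₀·N(d₁) − D·e^(−rT)·N(d₂)
   = 426.9872·0.932880 − 230.6177·0.850507·0.796396 = 242.120986
B₀ = V₀ − E₀ = 426.9872 − 242.120986 = 184.866214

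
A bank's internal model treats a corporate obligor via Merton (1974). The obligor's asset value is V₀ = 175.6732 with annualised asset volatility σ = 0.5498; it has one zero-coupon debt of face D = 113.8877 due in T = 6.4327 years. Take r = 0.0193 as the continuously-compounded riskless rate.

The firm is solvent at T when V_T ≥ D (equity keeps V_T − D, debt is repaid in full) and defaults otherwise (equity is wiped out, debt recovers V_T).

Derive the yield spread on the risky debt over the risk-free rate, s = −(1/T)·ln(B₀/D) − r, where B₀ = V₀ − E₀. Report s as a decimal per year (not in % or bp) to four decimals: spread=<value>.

d₁ = [ln(V₀/D) + (r + σ²/2)T] / (σ√T)
   = [ln(175.6732/113.8877) + (0.0193 + 0.5·0.5498²)·6.4327] / (0.5498·√6.4327)
   = [0.433413 + 1.096390] / 1.394445 = 1.097069
d₂ = d₁ − σ√T = 1.097069 − 1.394445 = -0.297376
N(d₁) = 0.863694,  N(d₂) = 0.383090,  e^(−rT) = 0.883246
E₀ = V₀·N(d₁) − D·e^(−rT)·N(d₂)
   = 175.6732·0.863694 − 113.8877·0.883246·0.383090 = 113.192616
B₀ = V₀ − E₀ = 175.6732 − 113.192616 = 62.480584
spread = −(1/T)·ln(B₀/D) − r = −(1/6.4327)·ln(62.480584/113.8877) − 0.0193 = 0.07402893

spread=0.0740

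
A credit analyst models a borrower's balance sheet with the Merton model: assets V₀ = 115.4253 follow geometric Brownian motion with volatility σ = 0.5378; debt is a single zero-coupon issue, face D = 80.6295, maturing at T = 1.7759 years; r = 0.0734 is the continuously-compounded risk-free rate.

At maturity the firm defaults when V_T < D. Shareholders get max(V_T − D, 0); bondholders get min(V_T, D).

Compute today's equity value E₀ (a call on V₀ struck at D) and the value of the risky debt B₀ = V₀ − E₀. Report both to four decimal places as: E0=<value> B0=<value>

d₁ = [ln(V₀/D) + (r + σ²/2)T] / (σ√T)
   = [ln(115.4253/80.6295) + (0.0734 + 0.5·0.5378²)·1.7759] / (0.5378·√1.7759)
   = [0.358759 + 0.387172] / 0.716688 = 1.040803
d₂ = d₁ − σ√T = 1.040803 − 0.716688 = 0.324115
N(d₁) = 0.851016,  N(d₂) = 0.627075,  e^(−rT) = 0.877787
E₀ = V₀·N(d₁) − D·e^(−rT)·N(d₂)
   = 115.4253·0.851016 − 80.6295·0.877787·0.627075 = 53.847292
B₀ = V₀ − E₀ = 115.4253 − 53.847292 = 61.578008

E0=53.8473 B0=61.5780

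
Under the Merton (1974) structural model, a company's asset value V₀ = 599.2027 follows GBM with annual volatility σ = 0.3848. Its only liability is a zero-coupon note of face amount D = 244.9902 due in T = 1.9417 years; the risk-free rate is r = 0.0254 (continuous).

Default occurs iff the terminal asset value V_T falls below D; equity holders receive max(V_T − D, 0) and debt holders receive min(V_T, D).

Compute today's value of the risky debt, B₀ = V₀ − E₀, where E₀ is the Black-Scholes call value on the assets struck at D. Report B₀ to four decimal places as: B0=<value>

d₁ = [ln(V₀/D) + (r + σ²/2)T] / (σ√T)
   = [ln(599.2027/244.9902) + (0.0254 + 0.5·0.3848²)·1.9417] / (0.3848·√1.9417)
   = [0.894382 + 0.193074] / 0.536199 = 2.028082
d₂ = d₁ − σ√T = 2.028082 − 0.536199 = 1.491882
N(d₁) = 0.978724,  N(d₂) = 0.932135,  e^(−rT) = 0.951877
E₀ = V₀·N(d₁) − D·e^(−rT)·N(d₂)
   = 599.2027·0.978724 − 244.9902·0.951877·0.932135 = 369.079641
B₀ = V₀ − E₀ = 599.2027 − 369.079641 = 230.123059

B0=230.1231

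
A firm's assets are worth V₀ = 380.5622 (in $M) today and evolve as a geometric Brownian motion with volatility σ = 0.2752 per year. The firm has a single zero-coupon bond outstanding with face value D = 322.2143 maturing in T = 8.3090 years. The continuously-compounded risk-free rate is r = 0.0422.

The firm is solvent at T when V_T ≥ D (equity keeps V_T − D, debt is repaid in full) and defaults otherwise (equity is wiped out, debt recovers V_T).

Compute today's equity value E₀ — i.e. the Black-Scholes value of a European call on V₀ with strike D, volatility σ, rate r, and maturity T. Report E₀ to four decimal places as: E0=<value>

E0=188.2279

d₁ = [ln(V₀/D) + (r + σ²/2)T] / (σ√T)
   = [ln(380.5622/322.2143) + (0.0422 + 0.5·0.2752²)·8.3090] / (0.2752·√8.3090)
   = [0.166433 + 0.665281] / 0.793273 = 1.048458
d₂ = d₁ − σ√T = 1.048458 − 0.793273 = 0.255185
N(d₁) = 0.852786,  N(d₂) = 0.600710,  e^(−rT) = 0.704237
E₀ = V₀·N(d₁) − D·e^(−rT)·N(d₂)
   = 380.5622·0.852786 − 322.2143·0.704237·0.600710 = 188.227909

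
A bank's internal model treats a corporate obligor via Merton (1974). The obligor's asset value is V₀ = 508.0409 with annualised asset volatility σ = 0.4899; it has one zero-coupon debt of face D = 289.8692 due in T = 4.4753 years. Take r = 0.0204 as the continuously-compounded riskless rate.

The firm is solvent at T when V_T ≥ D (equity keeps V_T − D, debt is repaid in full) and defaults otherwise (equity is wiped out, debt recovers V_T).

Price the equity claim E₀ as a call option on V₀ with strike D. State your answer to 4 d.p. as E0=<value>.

d₁ = [ln(V₀/D) + (r + σ²/2)T] / (σ√T)
   = [ln(508.0409/289.8692) + (0.0204 + 0.5·0.4899²)·4.4753] / (0.4899·√4.4753)
   = [0.561132 + 0.628337] / 1.036379 = 1.147716
d₂ = d₁ − σ√T = 1.147716 − 1.036379 = 0.111337
N(d₁) = 0.874457,  N(d₂) = 0.544326,  e^(−rT) = 0.912747
E₀ = V₀·N(d₁) − D·e^(−rT)·N(d₂)
   = 508.0409·0.874457 − 289.8692·0.912747·0.544326 = 300.243758

E0=300.2438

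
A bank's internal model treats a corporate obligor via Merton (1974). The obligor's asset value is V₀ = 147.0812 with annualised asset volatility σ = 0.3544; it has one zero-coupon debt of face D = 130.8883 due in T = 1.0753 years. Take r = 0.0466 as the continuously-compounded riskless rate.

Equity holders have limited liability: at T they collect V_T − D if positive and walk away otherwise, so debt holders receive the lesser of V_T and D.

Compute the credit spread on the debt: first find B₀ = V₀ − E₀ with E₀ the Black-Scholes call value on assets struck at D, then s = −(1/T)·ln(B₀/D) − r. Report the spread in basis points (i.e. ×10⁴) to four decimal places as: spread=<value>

spread=817.5429

d₁ = [ln(V₀/D) + (r + σ²/2)T] / (σ√T)
   = [ln(147.0812/130.8883) + (0.0466 + 0.5·0.3544²)·1.0753] / (0.3544·√1.0753)
   = [0.116641 + 0.117637] / 0.367501 = 0.637489
d₂ = d₁ − σ√T = 0.637489 − 0.367501 = 0.269988
N(d₁) = 0.738097,  N(d₂) = 0.606415,  e^(−rT) = 0.951126
E₀ = V₀·N(d₁) − D·e^(−rT)·N(d₂)
   = 147.0812·0.738097 − 130.8883·0.951126·0.606415 = 33.066782
B₀ = V₀ − E₀ = 147.0812 − 33.066782 = 114.014418
spread = −(1/T)·ln(B₀/D) − r = −(1/1.0753)·ln(114.014418/130.8883) − 0.0466 = 0.08175429
in basis points: 0.08175429 × 10⁴ = 817.5429 bp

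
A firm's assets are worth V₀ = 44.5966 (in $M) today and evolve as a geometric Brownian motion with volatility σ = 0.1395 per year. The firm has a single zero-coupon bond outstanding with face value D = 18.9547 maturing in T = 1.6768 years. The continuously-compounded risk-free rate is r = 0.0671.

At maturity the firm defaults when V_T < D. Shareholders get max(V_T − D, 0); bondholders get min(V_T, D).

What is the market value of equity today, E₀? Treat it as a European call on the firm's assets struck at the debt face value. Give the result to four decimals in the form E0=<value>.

d₁ = [ln(V₀/D) + (r + σ²/2)T] / (σ√T)
   = [ln(44.5966/18.9547) + (0.0671 + 0.5·0.1395²)·1.6768] / (0.1395·√1.6768)
   = [0.855606 + 0.128829] / 0.180640 = 5.449692
d₂ = d₁ − σ√T = 5.449692 − 0.180640 = 5.269052
N(d₁) = 1.000000,  N(d₂) = 1.000000,  e^(−rT) = 0.893585
E₀ = V₀·N(d₁) − D·e^(−rT)·N(d₂)
   = 44.5966·1.000000 − 18.9547·0.893585·1.000000 = 27.658955

E0=27.6590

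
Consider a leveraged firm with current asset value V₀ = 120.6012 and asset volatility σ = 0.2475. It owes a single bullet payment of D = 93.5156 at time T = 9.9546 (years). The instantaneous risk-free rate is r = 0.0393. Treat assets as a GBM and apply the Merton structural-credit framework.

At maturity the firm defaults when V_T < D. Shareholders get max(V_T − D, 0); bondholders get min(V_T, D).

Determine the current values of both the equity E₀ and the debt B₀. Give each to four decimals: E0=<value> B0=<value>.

E0=64.8350 B0=55.7662

d₁ = [ln(V₀/D) + (r + σ²/2)T] / (σ√T)
   = [ln(120.6012/93.5156) + (0.0393 + 0.5·0.2475²)·9.9546] / (0.2475·√9.9546)
   = [0.254361 + 0.696107] / 0.780885 = 1.217167
d₂ = d₁ − σ√T = 1.217167 − 0.780885 = 0.436282
N(d₁) = 0.888230,  N(d₂) = 0.668684,  e^(−rT) = 0.676234
E₀ = V₀·N(d₁) − D·e^(−rT)·N(d₂)
   = 120.6012·0.888230 − 93.5156·0.676234·0.668684 = 64.835029
B₀ = V₀ − E₀ = 120.6012 − 64.835029 = 55.766171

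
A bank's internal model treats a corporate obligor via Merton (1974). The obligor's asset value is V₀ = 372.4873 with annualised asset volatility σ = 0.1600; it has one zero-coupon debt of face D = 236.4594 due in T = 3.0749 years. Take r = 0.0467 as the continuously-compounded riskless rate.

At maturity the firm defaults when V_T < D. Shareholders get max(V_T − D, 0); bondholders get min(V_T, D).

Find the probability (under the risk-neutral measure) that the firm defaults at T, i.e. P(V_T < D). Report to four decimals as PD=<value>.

d₁ = [ln(V₀/D) + (r + σ²/2)T] / (σ√T)
   = [ln(372.4873/236.4594) + (0.0467 + 0.5·0.1600²)·3.0749] / (0.1600·√3.0749)
   = [0.454426 + 0.182957] / 0.280566 = 2.271773
d₂ = d₁ − σ√T = 2.271773 − 0.280566 = 1.991207
risk-neutral PD = N(−d₂) = N(-1.991207) = 0.023229

PD=0.0232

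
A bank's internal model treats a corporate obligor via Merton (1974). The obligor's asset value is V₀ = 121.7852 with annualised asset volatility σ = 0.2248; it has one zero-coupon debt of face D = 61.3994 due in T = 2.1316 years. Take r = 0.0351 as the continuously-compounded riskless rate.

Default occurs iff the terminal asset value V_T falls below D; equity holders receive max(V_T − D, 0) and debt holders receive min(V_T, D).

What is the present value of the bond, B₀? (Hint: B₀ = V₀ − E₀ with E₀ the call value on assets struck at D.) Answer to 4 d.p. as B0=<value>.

B0=56.8783

d₁ = [ln(V₀/D) + (r + σ²/2)T] / (σ√T)
   = [ln(121.7852/61.3994) + (0.0351 + 0.5·0.2248²)·2.1316] / (0.2248·√2.1316)
   = [0.684859 + 0.128679] / 0.328208 = 2.478727
d₂ = d₁ − σ√T = 2.478727 − 0.328208 = 2.150519
N(d₁) = 0.993407,  N(d₂) = 0.984243,  e^(−rT) = 0.927911
E₀ = V₀·N(d₁) − D·e^(−rT)·N(d₂)
   = 121.7852·0.993407 − 61.3994·0.927911·0.984243 = 64.906854
B₀ = V₀ − E₀ = 121.7852 − 64.906854 = 56.878346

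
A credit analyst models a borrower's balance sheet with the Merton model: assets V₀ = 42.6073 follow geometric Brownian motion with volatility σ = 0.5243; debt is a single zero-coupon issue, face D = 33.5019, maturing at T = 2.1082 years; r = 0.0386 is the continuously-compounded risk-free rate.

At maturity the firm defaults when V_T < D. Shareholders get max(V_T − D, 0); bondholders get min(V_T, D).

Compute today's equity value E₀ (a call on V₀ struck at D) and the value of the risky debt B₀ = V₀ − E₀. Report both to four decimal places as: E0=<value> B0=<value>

E0=17.6618 B0=24.9455

d₁ = [ln(V₀/D) + (r + σ²/2)T] / (σ√T)
   = [ln(42.6073/33.5019) + (0.0386 + 0.5·0.5243²)·2.1082] / (0.5243·√2.1082)
   = [0.240423 + 0.371139] / 0.761265 = 0.803350
d₂ = d₁ − σ√T = 0.803350 − 0.761265 = 0.042085
N(d₁) = 0.789114,  N(d₂) = 0.516785,  e^(−rT) = 0.921847
E₀ = V₀·N(d₁) − D·e^(−rT)·N(d₂)
   = 42.6073·0.789114 − 33.5019·0.921847·0.516785 = 17.661833
B₀ = V₀ − E₀ = 42.6073 − 17.661833 = 24.945467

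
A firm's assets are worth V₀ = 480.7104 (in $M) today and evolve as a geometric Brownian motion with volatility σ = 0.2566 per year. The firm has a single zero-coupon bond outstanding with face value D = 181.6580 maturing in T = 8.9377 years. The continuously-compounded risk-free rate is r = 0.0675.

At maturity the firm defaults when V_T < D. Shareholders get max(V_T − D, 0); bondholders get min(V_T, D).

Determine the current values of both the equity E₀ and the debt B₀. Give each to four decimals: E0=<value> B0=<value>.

d₁ = [ln(V₀/D) + (r + σ²/2)T] / (σ√T)
   = [ln(480.7104/181.6580) + (0.0675 + 0.5·0.2566²)·8.9377] / (0.2566·√8.9377)
   = [0.973139 + 0.897540] / 0.767131 = 2.438539
d₂ = d₁ − σ√T = 2.438539 − 0.767131 = 1.671408
N(d₁) = 0.992627,  N(d₂) = 0.952679,  e^(−rT) = 0.547006
E₀ = V₀·N(d₁) − D·e^(−rT)·N(d₂)
   = 480.7104·0.992627 − 181.6580·0.547006·0.952679 = 382.500000
B₀ = V₀ − E₀ = 480.7104 − 382.500000 = 98.210400

E0=382.5000 B0=98.2104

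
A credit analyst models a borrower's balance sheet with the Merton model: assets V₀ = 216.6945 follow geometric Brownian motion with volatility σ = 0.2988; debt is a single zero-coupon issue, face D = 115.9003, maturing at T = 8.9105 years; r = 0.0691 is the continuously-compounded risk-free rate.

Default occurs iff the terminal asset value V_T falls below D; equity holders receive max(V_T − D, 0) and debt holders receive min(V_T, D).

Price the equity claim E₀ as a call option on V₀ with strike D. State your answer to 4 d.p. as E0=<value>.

d₁ = [ln(V₀/D) + (r + σ²/2)T] / (σ√T)
   = [ln(216.6945/115.9003) + (0.0691 + 0.5·0.2988²)·8.9105] / (0.2988·√8.9105)
   = [0.625758 + 1.013487] / 0.891932 = 1.837859
d₂ = d₁ − σ√T = 1.837859 − 0.891932 = 0.945927
N(d₁) = 0.966958,  N(d₂) = 0.827907,  e^(−rT) = 0.540254
E₀ = V₀·N(d₁) − D·e^(−rT)·N(d₂)
   = 216.6945·0.966958 − 115.9003·0.540254·0.827907 = 157.694648

E0=157.6946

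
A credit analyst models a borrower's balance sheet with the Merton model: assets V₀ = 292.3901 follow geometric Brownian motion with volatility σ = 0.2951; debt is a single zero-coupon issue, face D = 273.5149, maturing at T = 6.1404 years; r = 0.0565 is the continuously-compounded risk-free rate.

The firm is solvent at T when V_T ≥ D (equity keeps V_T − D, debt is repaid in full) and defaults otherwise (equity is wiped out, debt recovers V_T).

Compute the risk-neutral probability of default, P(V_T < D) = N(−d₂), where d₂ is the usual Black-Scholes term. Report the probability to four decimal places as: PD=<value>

PD=0.4207

d₁ = [ln(V₀/D) + (r + σ²/2)T] / (σ√T)
   = [ln(292.3901/273.5149) + (0.0565 + 0.5·0.2951²)·6.1404] / (0.2951·√6.1404)
   = [0.066733 + 0.614298] / 0.731253 = 0.931320
d₂ = d₁ − σ√T = 0.931320 − 0.731253 = 0.200068
risk-neutral PD = N(−d₂) = N(-0.200068) = 0.420714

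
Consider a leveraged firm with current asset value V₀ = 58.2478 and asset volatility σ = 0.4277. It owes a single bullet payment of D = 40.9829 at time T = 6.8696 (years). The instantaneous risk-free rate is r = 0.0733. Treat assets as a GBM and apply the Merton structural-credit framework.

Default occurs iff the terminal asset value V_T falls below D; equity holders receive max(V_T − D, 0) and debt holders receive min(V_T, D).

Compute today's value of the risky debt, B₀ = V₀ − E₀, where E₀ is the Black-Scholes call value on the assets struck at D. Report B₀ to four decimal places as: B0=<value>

d₁ = [ln(V₀/D) + (r + σ²/2)T] / (σ√T)
   = [ln(58.2478/40.9829) + (0.0733 + 0.5·0.4277²)·6.8696] / (0.4277·√6.8696)
   = [0.351551 + 1.131860] / 1.120998 = 1.323295
d₂ = d₁ − σ√T = 1.323295 − 1.120998 = 0.202297
N(d₁) = 0.907131,  N(d₂) = 0.580158,  e^(−rT) = 0.604386
E₀ = V₀·N(d₁) − D·e^(−rT)·N(d₂)
   = 58.2478·0.907131 − 40.9829·0.604386·0.580158 = 38.468190
B₀ = V₀ − E₀ = 58.2478 − 38.468190 = 19.779610

B0=19.7796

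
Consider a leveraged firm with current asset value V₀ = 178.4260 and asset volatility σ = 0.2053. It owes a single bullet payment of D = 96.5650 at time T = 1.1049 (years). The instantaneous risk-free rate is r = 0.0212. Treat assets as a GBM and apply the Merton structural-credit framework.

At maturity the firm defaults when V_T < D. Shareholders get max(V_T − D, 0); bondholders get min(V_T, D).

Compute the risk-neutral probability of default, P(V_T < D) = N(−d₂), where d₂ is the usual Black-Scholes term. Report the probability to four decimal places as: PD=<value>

d₁ = [ln(V₀/D) + (r + σ²/2)T] / (σ√T)
   = [ln(178.4260/96.5650) + (0.0212 + 0.5·0.2053²)·1.1049] / (0.2053·√1.1049)
   = [0.613958 + 0.046709] / 0.215800 = 3.061482
d₂ = d₁ − σ√T = 3.061482 − 0.215800 = 2.845682
risk-neutral PD = N(−d₂) = N(-2.845682) = 0.002216

PD=0.0022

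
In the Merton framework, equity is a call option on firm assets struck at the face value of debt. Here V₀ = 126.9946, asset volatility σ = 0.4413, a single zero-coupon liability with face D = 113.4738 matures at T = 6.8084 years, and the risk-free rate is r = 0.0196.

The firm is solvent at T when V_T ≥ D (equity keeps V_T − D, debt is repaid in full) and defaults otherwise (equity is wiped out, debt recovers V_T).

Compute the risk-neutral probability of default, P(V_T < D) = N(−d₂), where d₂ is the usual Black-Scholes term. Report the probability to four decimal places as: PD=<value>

PD=0.6414

d₁ = [ln(V₀/D) + (r + σ²/2)T] / (σ√T)
   = [ln(126.9946/113.4738) + (0.0196 + 0.5·0.4413²)·6.8084] / (0.4413·√6.8084)
   = [0.112573 + 0.796398] / 1.151480 = 0.789393
d₂ = d₁ − σ√T = 0.789393 − 1.151480 = -0.362087
risk-neutral PD = N(−d₂) = N(0.362087) = 0.641357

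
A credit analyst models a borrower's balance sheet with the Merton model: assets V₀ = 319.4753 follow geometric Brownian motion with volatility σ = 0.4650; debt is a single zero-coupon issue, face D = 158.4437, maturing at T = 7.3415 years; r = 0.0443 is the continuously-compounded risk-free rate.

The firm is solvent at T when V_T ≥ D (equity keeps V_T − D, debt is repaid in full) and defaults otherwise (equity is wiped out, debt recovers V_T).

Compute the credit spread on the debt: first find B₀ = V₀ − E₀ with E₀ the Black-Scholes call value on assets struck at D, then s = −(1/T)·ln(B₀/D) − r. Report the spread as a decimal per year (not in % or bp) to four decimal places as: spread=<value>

d₁ = [ln(V₀/D) + (r + σ²/2)T] / (σ√T)
   = [ln(319.4753/158.4437) + (0.0443 + 0.5·0.4650²)·7.3415] / (0.4650·√7.3415)
   = [0.701281 + 1.118936] / 1.259927 = 1.444700
d₂ = d₁ − σ√T = 1.444700 − 1.259927 = 0.184774
N(d₁) = 0.925729,  N(d₂) = 0.573297,  e^(−rT) = 0.722362
E₀ = V₀·N(d₁) − D·e^(−rT)·N(d₂)
   = 319.4753·0.925729 − 158.4437·0.722362·0.573297 = 230.131586
B₀ = V₀ − E₀ = 319.4753 − 230.131586 = 89.343714
spread = −(1/T)·ln(B₀/D) − r = −(1/7.3415)·ln(89.343714/158.4437) − 0.0443 = 0.03373697

spread=0.0337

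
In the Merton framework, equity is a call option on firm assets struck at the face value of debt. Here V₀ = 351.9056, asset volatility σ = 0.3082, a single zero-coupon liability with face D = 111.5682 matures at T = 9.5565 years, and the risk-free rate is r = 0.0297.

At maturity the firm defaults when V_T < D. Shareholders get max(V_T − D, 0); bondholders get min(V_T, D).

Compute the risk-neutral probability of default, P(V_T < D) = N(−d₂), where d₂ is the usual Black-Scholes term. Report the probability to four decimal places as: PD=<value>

PD=0.1522

d₁ = [ln(V₀/D) + (r + σ²/2)T] / (σ√T)
   = [ln(351.9056/111.5682) + (0.0297 + 0.5·0.3082²)·9.5565] / (0.3082·√9.5565)
   = [1.148727 + 0.737701] / 0.952757 = 1.979968
d₂ = d₁ − σ√T = 1.979968 − 0.952757 = 1.027211
risk-neutral PD = N(−d₂) = N(-1.027211) = 0.152161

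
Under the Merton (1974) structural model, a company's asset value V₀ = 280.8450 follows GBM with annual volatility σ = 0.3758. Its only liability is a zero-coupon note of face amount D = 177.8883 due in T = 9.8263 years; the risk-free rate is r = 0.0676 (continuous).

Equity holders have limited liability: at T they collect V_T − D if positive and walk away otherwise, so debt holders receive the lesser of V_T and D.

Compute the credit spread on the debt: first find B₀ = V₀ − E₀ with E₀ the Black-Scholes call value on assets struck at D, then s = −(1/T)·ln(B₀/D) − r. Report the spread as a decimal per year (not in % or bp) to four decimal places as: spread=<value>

spread=0.0189

d₁ = [ln(V₀/D) + (r + σ²/2)T] / (σ√T)
   = [ln(280.8450/177.8883) + (0.0676 + 0.5·0.3758²)·9.8263] / (0.3758·√9.8263)
   = [0.456647 + 1.358121] / 1.178018 = 1.540527
d₂ = d₁ − σ√T = 1.540527 − 1.178018 = 0.362509
N(d₁) = 0.938284,  N(d₂) = 0.641514,  e^(−rT) = 0.514655
E₀ = V₀·N(d₁) − D·e^(−rT)·N(d₂)
   = 280.8450·0.938284 − 177.8883·0.514655·0.641514 = 204.781000
B₀ = V₀ − E₀ = 280.8450 − 204.781000 = 76.064000
spread = −(1/T)·ln(B₀/D) − r = −(1/9.8263)·ln(76.064000/177.8883) − 0.0676 = 0.01885988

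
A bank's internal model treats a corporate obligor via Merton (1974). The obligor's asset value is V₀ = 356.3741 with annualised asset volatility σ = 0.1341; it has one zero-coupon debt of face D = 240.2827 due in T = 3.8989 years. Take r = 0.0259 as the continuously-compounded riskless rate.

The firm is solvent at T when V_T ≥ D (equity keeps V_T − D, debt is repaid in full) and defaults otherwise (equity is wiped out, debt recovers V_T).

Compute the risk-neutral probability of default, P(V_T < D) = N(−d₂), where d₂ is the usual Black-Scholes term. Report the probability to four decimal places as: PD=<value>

PD=0.0411

d₁ = [ln(V₀/D) + (r + σ²/2)T] / (σ√T)
   = [ln(356.3741/240.2827) + (0.0259 + 0.5·0.1341²)·3.8989] / (0.1341·√3.8989)
   = [0.394165 + 0.136038] / 0.264789 = 2.002361
d₂ = d₁ − σ√T = 2.002361 − 0.264789 = 1.737572
risk-neutral PD = N(−d₂) = N(-1.737572) = 0.041143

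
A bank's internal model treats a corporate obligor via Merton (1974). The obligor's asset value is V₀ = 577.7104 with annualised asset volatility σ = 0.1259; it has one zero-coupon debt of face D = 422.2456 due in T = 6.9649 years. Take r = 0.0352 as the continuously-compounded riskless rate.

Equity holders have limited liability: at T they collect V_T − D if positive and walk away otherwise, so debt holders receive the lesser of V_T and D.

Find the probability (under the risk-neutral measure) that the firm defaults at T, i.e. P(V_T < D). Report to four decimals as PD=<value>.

PD=0.0649

d₁ = [ln(V₀/D) + (r + σ²/2)T] / (σ√T)
   = [ln(577.7104/422.2456) + (0.0352 + 0.5·0.1259²)·6.9649] / (0.1259·√6.9649)
   = [0.313486 + 0.300364] / 0.332264 = 1.847476
d₂ = d₁ − σ√T = 1.847476 − 0.332264 = 1.515212
risk-neutral PD = N(−d₂) = N(-1.515212) = 0.064859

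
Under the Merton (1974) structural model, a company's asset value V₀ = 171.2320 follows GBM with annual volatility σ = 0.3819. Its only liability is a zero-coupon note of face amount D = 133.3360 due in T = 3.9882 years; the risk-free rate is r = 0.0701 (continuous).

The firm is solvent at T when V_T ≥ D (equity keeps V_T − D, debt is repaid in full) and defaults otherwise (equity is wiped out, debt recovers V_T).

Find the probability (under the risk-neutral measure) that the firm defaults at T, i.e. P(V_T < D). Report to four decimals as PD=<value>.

d₁ = [ln(V₀/D) + (r + σ²/2)T] / (σ√T)
   = [ln(171.2320/133.3360) + (0.0701 + 0.5·0.3819²)·3.9882] / (0.3819·√3.9882)
   = [0.250147 + 0.570408] / 0.762673 = 1.075894
d₂ = d₁ − σ√T = 1.075894 − 0.762673 = 0.313221
risk-neutral PD = N(−d₂) = N(-0.313221) = 0.377056

PD=0.3771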